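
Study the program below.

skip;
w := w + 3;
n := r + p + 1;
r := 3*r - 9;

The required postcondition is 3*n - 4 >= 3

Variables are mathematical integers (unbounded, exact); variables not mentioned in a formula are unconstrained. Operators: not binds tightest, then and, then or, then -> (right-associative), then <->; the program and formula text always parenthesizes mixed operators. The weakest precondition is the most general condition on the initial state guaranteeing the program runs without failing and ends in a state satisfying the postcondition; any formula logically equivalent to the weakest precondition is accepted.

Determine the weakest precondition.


Working backward. After the program, the postcondition 3*n - 4 >= 3 must hold; in canonical form it is 3*n >= 7.
Before r := 3*r - 9: 3*n >= 7
Before n := r + p + 1: 3*p + 3*r >= 4
Before w := w + 3: 3*p + 3*r >= 4
Before skip: 3*p + 3*r >= 4
Answer: WP = 3*p + 3*r >= 4


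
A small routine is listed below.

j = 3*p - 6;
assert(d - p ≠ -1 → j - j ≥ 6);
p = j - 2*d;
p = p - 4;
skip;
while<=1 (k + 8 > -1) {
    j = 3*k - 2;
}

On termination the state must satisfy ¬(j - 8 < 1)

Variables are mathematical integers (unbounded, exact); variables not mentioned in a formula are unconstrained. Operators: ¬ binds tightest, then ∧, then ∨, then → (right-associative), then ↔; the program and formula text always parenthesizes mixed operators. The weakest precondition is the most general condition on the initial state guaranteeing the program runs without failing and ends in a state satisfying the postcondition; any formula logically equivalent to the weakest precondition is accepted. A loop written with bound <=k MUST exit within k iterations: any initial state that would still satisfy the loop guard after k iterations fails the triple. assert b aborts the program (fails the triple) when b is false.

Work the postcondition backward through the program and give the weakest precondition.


Working backward. After the program, the postcondition ¬(j - 8 < 1) must hold; in canonical form it is ¬(j < 9).
Before the loop (bound <=1), unroll the exhaustion recursion (WP_0 = exit-now case; WP_j = one more guarded iteration, up to j = 1):
  WP_0: (¬(k > -9)) ∧ (¬(j < 9))
  WP_1: (k > -9 → ((¬(k > -9)) ∧ (¬(3*k < 11)))) ∧ ((¬(k > -9)) → (¬(j < 9)))
So before the loop: (k > -9 → ((¬(k > -9)) ∧ (¬(3*k < 11)))) ∧ ((¬(k > -9)) → (¬(j < 9)))
Before skip: (k > -9 → ((¬(k > -9)) ∧ (¬(3*k < 11)))) ∧ ((¬(k > -9)) → (¬(j < 9)))
Before p := p - 4: (k > -9 → ((¬(k > -9)) ∧ (¬(3*k < 11)))) ∧ ((¬(k > -9)) → (¬(j < 9)))
Before p := j - 2*d: (k > -9 → ((¬(k > -9)) ∧ (¬(3*k < 11)))) ∧ ((¬(k > -9)) → (¬(j < 9)))
Before assert d - p ≠ -1 → j - j ≥ 6: (¬(d ≠ p - 1)) ∧ (k > -9 → ((¬(k > -9)) ∧ (¬(3*k < 11)))) ∧ ((¬(k > -9)) → (¬(j < 9)))
Before j := 3*p - 6: (¬(d ≠ p - 1)) ∧ (k > -9 → ((¬(k > -9)) ∧ (¬(3*k < 11)))) ∧ ((¬(k > -9)) → (¬(3*p < 15)))
Answer: WP = (¬(d ≠ p - 1)) ∧ (k > -9 → ((¬(k > -9)) ∧ (¬(3*k < 11)))) ∧ ((¬(k > -9)) → (¬(3*p < 15)))


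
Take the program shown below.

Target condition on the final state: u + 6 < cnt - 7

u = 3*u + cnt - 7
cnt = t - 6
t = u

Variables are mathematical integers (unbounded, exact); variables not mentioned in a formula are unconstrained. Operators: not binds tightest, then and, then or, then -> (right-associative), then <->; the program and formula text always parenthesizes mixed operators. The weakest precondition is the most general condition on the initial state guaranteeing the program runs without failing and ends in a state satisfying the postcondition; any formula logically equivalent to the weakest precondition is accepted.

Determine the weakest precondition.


Working backward. After the program, the postcondition u + 6 < cnt - 7 must hold; in canonical form it is u < cnt - 13.
Before t := u: u < cnt - 13
Before cnt := t - 6: u < t - 19
Before u := 3*u + cnt - 7: cnt + 3*u < t - 12
Answer: WP = cnt + 3*u < t - 12


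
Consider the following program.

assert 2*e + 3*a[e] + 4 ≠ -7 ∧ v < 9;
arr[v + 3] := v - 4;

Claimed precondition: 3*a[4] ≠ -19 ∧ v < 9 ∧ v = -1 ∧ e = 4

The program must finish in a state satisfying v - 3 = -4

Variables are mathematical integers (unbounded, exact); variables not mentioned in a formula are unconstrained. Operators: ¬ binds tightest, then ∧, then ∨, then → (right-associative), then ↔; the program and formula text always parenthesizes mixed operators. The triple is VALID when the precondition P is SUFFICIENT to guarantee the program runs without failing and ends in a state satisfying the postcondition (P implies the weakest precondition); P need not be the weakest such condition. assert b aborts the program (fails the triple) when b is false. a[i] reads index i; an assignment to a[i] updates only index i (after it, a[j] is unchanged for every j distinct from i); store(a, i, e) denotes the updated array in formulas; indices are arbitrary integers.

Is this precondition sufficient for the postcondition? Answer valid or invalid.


Working backward. After the program, the postcondition v - 3 = -4 must hold; in canonical form it is v = -1.
Before arr[v + 3] := v - 4: v = -1
Before assert 2*e + 3*a[e] + 4 ≠ -7 ∧ v < 9: 3*a[e] + 2*e ≠ -11 ∧ v < 9 ∧ v = -1
The weakest precondition is 3*a[e] + 2*e ≠ -11 ∧ v < 9 ∧ v = -1.
Check whether 3*a[4] ≠ -19 ∧ v < 9 ∧ v = -1 ∧ e = 4 implies it.
Every state satisfying the precondition satisfies the weakest precondition: the implication holds.
Answer: valid


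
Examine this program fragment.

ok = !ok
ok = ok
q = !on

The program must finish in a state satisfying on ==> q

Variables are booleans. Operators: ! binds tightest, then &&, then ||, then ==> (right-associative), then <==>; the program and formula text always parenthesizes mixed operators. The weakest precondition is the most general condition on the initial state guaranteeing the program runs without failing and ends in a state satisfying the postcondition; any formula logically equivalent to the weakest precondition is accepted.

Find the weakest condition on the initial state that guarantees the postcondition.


Working backward. After the program, on ==> q must hold.
Before q := !on: on ==> (!on)
Before ok := ok: on ==> (!on)
Before ok := !ok: on ==> (!on)
Answer: WP = on ==> (!on)


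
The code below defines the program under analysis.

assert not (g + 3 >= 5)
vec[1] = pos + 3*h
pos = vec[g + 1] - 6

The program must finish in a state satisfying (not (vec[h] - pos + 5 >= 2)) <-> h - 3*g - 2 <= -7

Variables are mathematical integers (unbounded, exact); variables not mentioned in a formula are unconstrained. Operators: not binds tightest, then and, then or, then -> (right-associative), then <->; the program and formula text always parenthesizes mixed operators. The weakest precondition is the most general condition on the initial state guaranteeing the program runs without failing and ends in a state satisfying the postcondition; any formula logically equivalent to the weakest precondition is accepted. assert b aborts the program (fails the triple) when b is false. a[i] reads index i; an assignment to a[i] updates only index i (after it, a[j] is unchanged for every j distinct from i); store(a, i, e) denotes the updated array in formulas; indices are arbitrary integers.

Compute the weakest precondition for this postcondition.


Working backward. After the program, the postcondition (not (vec[h] - pos + 5 >= 2)) <-> h - 3*g - 2 <= -7 must hold; in canonical form it is (not (vec[h] >= pos - 3)) <-> h <= 3*g - 5.
Before pos := vec[g + 1] - 6: (not (vec[h] >= vec[g + 1] - 9)) <-> h <= 3*g - 5
Before vec[1] := pos + 3*h: (not (store(vec, 1, 3*h + pos)[h] >= store(vec, 1, 3*h + pos)[g + 1] - 9)) <-> h <= 3*g - 5
Before assert not (g + 3 >= 5): (not (g >= 2)) and ((not (store(vec, 1, 3*h + pos)[h] >= store(vec, 1, 3*h + pos)[g + 1] - 9)) <-> h <= 3*g - 5)
Answer: WP = (not (g >= 2)) and ((not (store(vec, 1, 3*h + pos)[h] >= store(vec, 1, 3*h + pos)[g + 1] - 9)) <-> h <= 3*g - 5)


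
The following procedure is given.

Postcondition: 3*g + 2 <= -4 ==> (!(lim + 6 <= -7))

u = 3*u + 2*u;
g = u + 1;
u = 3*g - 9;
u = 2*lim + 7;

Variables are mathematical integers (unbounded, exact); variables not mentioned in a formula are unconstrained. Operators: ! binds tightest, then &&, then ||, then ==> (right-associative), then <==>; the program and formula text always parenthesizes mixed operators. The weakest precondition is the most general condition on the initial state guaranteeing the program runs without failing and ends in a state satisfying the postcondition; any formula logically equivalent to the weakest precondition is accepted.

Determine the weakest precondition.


Working backward. After the program, the postcondition 3*g + 2 <= -4 ==> (!(lim + 6 <= -7)) must hold; in canonical form it is 3*g <= -6 ==> (!(lim <= -13)).
Before u := 2*lim + 7: 3*g <= -6 ==> (!(lim <= -13))
Before u := 3*g - 9: 3*g <= -6 ==> (!(lim <= -13))
Before g := u + 1: 3*u <= -9 ==> (!(lim <= -13))
Before u := 3*u + 2*u: 15*u <= -9 ==> (!(lim <= -13))
Answer: WP = 15*u <= -9 ==> (!(lim <= -13))


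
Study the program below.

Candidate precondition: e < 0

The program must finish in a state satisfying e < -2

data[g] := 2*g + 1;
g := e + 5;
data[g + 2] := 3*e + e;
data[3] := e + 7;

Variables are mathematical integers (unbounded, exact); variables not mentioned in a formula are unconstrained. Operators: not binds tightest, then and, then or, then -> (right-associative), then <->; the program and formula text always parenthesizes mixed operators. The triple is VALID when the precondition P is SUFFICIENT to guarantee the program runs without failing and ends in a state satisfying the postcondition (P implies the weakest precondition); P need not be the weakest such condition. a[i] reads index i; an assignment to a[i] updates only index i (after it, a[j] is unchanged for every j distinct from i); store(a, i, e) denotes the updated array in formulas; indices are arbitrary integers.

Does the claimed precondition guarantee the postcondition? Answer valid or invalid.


Working backward. After the program, e < -2 must hold.
Before data[3] := e + 7: e < -2
Before data[g + 2] := 3*e + e: e < -2
Before g := e + 5: e < -2
Before data[g] := 2*g + 1: e < -2
The weakest precondition is e < -2.
Check whether e < 0 implies it.
Countermodel: at the initial state e = -2, the precondition holds but the weakest precondition fails.
Answer: invalid


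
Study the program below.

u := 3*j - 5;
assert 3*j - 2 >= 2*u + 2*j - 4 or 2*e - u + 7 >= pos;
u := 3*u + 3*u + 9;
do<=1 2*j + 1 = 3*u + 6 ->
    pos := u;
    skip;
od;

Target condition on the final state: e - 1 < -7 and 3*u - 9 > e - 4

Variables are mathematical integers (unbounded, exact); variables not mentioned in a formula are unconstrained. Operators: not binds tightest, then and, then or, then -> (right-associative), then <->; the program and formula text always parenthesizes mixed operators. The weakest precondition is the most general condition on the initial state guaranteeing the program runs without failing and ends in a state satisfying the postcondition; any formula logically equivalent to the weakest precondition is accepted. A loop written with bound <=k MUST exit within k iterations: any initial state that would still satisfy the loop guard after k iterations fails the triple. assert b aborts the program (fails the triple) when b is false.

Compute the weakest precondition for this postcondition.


Working backward. After the program, the postcondition e - 1 < -7 and 3*u - 9 > e - 4 must hold; in canonical form it is e < -6 and 3*u > e + 5.
Before the loop (bound <=1), unroll the exhaustion recursion (WP_0 = exit-now case; WP_j = one more guarded iteration, up to j = 1):
  WP_0: (not (2*j = 3*u + 5)) and e < -6 and 3*u > e + 5
  WP_1: (2*j = 3*u + 5 -> ((not (2*j = 3*u + 5)) and e < -6 and 3*u > e + 5)) and ((not (2*j = 3*u + 5)) -> (e < -6 and 3*u > e + 5))
So before the loop: (2*j = 3*u + 5 -> ((not (2*j = 3*u + 5)) and e < -6 and 3*u > e + 5)) and ((not (2*j = 3*u + 5)) -> (e < -6 and 3*u > e + 5))
Before u := 3*u + 3*u + 9: (2*j = 18*u + 32 -> ((not (2*j = 18*u + 32)) and e < -6 and 18*u > e - 22)) and ((not (2*j = 18*u + 32)) -> (e < -6 and 18*u > e - 22))
Before assert 3*j - 2 >= 2*u + 2*j - 4 or 2*e - u + 7 >= pos: (j >= 2*u - 2 or 2*e >= pos + u - 7) and (2*j = 18*u + 32 -> ((not (2*j = 18*u + 32)) and e < -6 and 18*u > e - 22)) and ((not (2*j = 18*u + 32)) -> (e < -6 and 18*u > e - 22))
Before u := 3*j - 5: (5*j <= 12 or 2*e >= 3*j + pos - 12) and (52*j = 58 -> ((not (52*j = 58)) and e < -6 and 54*j > e + 68)) and ((not (52*j = 58)) -> (e < -6 and 54*j > e + 68))
Answer: WP = (5*j <= 12 or 2*e >= 3*j + pos - 12) and (52*j = 58 -> ((not (52*j = 58)) and e < -6 and 54*j > e + 68)) and ((not (52*j = 58)) -> (e < -6 and 54*j > e + 68))


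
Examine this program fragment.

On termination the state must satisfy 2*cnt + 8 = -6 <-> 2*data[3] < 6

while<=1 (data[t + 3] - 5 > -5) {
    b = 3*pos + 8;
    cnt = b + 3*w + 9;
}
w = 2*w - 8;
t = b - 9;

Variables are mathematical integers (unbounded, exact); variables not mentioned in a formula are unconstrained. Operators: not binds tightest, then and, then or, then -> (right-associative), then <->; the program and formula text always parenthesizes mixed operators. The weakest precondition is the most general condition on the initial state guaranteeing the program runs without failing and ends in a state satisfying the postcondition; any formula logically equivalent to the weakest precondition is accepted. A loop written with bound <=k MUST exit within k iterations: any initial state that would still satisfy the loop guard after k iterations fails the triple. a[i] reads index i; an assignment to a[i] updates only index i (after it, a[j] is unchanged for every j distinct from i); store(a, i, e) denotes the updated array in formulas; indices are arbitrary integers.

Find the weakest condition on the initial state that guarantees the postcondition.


Working backward. After the program, the postcondition 2*cnt + 8 = -6 <-> 2*data[3] < 6 must hold; in canonical form it is 2*cnt = -14 <-> 2*data[3] < 6.
Before t := b - 9: 2*cnt = -14 <-> 2*data[3] < 6
Before w := 2*w - 8: 2*cnt = -14 <-> 2*data[3] < 6
Before the loop (bound <=1), unroll the exhaustion recursion (WP_0 = exit-now case; WP_j = one more guarded iteration, up to j = 1):
  WP_0: (not (data[t + 3] > 0)) and (2*cnt = -14 <-> 2*data[3] < 6)
  WP_1: (data[t + 3] > 0 -> ((not (data[t + 3] > 0)) and (6*pos + 6*w = -48 <-> 2*data[3] < 6))) and ((not (data[t + 3] > 0)) -> (2*cnt = -14 <-> 2*data[3] < 6))
So before the loop: (data[t + 3] > 0 -> ((not (data[t + 3] > 0)) and (6*pos + 6*w = -48 <-> 2*data[3] < 6))) and ((not (data[t + 3] > 0)) -> (2*cnt = -14 <-> 2*data[3] < 6))
Answer: WP = (data[t + 3] > 0 -> ((not (data[t + 3] > 0)) and (6*pos + 6*w = -48 <-> 2*data[3] < 6))) and ((not (data[t + 3] > 0)) -> (2*cnt = -14 <-> 2*data[3] < 6))


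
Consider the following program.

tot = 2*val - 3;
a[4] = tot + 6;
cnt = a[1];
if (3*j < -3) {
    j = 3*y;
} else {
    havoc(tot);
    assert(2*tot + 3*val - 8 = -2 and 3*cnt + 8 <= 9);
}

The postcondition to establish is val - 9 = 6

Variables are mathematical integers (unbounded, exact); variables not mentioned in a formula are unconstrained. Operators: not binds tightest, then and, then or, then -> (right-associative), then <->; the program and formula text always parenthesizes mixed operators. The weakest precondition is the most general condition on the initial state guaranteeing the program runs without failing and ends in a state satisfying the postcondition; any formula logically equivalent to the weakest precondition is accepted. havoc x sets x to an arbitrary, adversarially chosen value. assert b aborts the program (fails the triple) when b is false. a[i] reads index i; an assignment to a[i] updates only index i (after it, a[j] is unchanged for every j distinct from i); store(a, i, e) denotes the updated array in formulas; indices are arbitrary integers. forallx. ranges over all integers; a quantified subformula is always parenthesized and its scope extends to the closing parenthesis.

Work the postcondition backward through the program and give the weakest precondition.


Working backward. After the program, the postcondition val - 9 = 6 must hold; in canonical form it is val = 15.
Then branch requires val = 15; else branch requires forall tot_1. (2*tot_1 + 3*val = 6 and 3*cnt <= 1 and val = 15).
Before the if: (3*j < -3 -> val = 15) and ((not (3*j < -3)) -> (forall tot_1. (2*tot_1 + 3*val = 6 and 3*cnt <= 1 and val = 15)))
Before cnt := a[1]: (3*j < -3 -> val = 15) and ((not (3*j < -3)) -> (forall tot_1. (2*tot_1 + 3*val = 6 and 3*a[1] <= 1 and val = 15)))
Before a[4] := tot + 6: (3*j < -3 -> val = 15) and ((not (3*j < -3)) -> (forall tot_1. (2*tot_1 + 3*val = 6 and 3*a[1] <= 1 and val = 15)))
Before tot := 2*val - 3: (3*j < -3 -> val = 15) and ((not (3*j < -3)) -> (forall tot_1. (2*tot_1 + 3*val = 6 and 3*a[1] <= 1 and val = 15)))
Answer: WP = (3*j < -3 -> val = 15) and ((not (3*j < -3)) -> (forall tot_1. (2*tot_1 + 3*val = 6 and 3*a[1] <= 1 and val = 15)))


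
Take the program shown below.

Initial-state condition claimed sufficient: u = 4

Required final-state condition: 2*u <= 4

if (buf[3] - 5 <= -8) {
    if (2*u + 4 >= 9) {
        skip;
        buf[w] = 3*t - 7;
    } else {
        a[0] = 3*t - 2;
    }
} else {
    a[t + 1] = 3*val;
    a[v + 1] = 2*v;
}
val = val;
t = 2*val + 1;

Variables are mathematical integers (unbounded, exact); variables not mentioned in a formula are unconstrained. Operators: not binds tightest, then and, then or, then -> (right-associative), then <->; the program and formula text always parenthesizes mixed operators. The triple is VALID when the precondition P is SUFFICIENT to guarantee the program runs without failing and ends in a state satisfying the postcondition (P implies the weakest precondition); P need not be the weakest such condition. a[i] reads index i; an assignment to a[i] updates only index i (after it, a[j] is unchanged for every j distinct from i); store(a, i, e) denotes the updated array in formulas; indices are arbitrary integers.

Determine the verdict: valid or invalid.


Working backward. After the program, 2*u <= 4 must hold.
Before t := 2*val + 1: 2*u <= 4
Before val := val: 2*u <= 4
Then branch requires (2*u >= 5 -> 2*u <= 4) and ((not (2*u >= 5)) -> 2*u <= 4); else branch requires 2*u <= 4.
Before the if: (buf[3] <= -3 -> ((2*u >= 5 -> 2*u <= 4) and ((not (2*u >= 5)) -> 2*u <= 4))) and ((not (buf[3] <= -3)) -> 2*u <= 4)
The weakest precondition is (buf[3] <= -3 -> ((2*u >= 5 -> 2*u <= 4) and ((not (2*u >= 5)) -> 2*u <= 4))) and ((not (buf[3] <= -3)) -> 2*u <= 4).
Check whether u = 4 implies it.
Countermodel: at the initial state buf = {[3] = 0, elsewhere 0}, u = 4, the precondition holds but the weakest precondition fails.
Answer: invalid


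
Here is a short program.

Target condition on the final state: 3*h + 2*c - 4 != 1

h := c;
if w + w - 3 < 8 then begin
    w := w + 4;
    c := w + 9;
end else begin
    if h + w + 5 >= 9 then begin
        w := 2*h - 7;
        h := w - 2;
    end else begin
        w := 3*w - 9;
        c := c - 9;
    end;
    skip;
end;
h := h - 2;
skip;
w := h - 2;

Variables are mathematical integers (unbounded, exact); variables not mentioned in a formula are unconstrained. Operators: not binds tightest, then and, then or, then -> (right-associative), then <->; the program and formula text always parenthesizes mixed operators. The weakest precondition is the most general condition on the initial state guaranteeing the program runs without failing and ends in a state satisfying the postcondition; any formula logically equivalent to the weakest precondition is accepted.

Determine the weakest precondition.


Working backward. After the program, the postcondition 3*h + 2*c - 4 != 1 must hold; in canonical form it is 2*c + 3*h != 5.
Before w := h - 2: 2*c + 3*h != 5
Before skip: 2*c + 3*h != 5
Before h := h - 2: 2*c + 3*h != 11
Then branch requires 3*h + 2*w != -15; else branch requires (h + w >= 4 -> 2*c + 6*h != 38) and ((not (h + w >= 4)) -> 2*c + 3*h != 29).
Before the if: (2*w < 11 -> 3*h + 2*w != -15) and ((not (2*w < 11)) -> ((h + w >= 4 -> 2*c + 6*h != 38) and ((not (h + w >= 4)) -> 2*c + 3*h != 29)))
Before h := c: (2*w < 11 -> 3*c + 2*w != -15) and ((not (2*w < 11)) -> ((c + w >= 4 -> 8*c != 38) and ((not (c + w >= 4)) -> 5*c != 29)))
Answer: WP = (2*w < 11 -> 3*c + 2*w != -15) and ((not (2*w < 11)) -> ((c + w >= 4 -> 8*c != 38) and ((not (c + w >= 4)) -> 5*c != 29)))


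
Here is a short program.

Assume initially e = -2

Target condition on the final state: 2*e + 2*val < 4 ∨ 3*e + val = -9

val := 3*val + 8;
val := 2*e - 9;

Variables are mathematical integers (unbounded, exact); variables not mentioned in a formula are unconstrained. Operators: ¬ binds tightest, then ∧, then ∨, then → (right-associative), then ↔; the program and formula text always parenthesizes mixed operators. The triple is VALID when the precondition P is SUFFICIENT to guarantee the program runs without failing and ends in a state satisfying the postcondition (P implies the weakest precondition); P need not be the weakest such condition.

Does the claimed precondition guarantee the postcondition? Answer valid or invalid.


Working backward. After the program, 2*e + 2*val < 4 ∨ 3*e + val = -9 must hold.
Before val := 2*e - 9: 6*e < 22 ∨ 5*e = 0
Before val := 3*val + 8: 6*e < 22 ∨ 5*e = 0
The weakest precondition is 6*e < 22 ∨ 5*e = 0.
Check whether e = -2 implies it.
Every state satisfying the precondition satisfies the weakest precondition: the implication holds.
Answer: valid


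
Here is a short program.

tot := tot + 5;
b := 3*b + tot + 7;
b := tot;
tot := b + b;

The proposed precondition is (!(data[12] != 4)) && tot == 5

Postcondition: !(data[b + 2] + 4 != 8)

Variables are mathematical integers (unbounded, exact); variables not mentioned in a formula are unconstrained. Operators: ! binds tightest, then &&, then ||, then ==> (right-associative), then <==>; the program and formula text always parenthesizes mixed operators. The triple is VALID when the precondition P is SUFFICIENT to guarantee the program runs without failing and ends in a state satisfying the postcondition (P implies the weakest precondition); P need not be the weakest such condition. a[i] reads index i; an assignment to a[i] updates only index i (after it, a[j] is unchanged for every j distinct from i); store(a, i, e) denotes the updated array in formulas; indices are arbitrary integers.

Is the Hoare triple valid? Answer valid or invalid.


Working backward. After the program, the postcondition !(data[b + 2] + 4 != 8) must hold; in canonical form it is !(data[b + 2] != 4).
Before tot := b + b: !(data[b + 2] != 4)
Before b := tot: !(data[tot + 2] != 4)
Before b := 3*b + tot + 7: !(data[tot + 2] != 4)
Before tot := tot + 5: !(data[tot + 7] != 4)
The weakest precondition is !(data[tot + 7] != 4).
Check whether (!(data[12] != 4)) && tot == 5 implies it.
Every state satisfying the precondition satisfies the weakest precondition: the implication holds.
Answer: valid


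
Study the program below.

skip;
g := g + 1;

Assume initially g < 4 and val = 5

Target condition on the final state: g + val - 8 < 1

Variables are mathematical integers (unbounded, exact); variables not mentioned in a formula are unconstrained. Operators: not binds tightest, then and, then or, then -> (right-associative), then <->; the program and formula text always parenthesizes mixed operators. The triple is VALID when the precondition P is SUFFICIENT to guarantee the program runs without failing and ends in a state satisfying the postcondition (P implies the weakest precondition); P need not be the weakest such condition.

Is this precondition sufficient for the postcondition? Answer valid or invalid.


Working backward. After the program, the postcondition g + val - 8 < 1 must hold; in canonical form it is g + val < 9.
Before g := g + 1: g + val < 8
Before skip: g + val < 8
The weakest precondition is g + val < 8.
Check whether g < 4 and val = 5 implies it.
Countermodel: at the initial state g = 3, val = 5, the precondition holds but the weakest precondition fails.
Answer: invalid


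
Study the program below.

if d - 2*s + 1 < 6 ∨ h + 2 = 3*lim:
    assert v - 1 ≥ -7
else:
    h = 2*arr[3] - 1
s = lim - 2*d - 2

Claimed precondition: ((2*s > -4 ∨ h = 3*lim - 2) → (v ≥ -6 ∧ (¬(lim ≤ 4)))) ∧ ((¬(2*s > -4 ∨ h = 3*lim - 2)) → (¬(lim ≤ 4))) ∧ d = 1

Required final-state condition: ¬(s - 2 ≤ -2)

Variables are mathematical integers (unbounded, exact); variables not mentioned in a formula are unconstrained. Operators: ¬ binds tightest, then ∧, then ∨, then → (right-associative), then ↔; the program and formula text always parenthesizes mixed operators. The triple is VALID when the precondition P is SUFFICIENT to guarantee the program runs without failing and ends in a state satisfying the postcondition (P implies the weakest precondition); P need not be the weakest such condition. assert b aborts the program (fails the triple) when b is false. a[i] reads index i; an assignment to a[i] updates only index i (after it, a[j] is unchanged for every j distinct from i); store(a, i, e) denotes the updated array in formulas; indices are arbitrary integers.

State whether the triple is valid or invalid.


Working backward. After the program, the postcondition ¬(s - 2 ≤ -2) must hold; in canonical form it is ¬(s ≤ 0).
Before s := lim - 2*d - 2: ¬(lim ≤ 2*d + 2)
Then branch requires v ≥ -6 ∧ (¬(lim ≤ 2*d + 2)); else branch requires ¬(lim ≤ 2*d + 2).
Before the if: ((d < 2*s + 5 ∨ h = 3*lim - 2) → (v ≥ -6 ∧ (¬(lim ≤ 2*d + 2)))) ∧ ((¬(d < 2*s + 5 ∨ h = 3*lim - 2)) → (¬(lim ≤ 2*d + 2)))
The weakest precondition is ((d < 2*s + 5 ∨ h = 3*lim - 2) → (v ≥ -6 ∧ (¬(lim ≤ 2*d + 2)))) ∧ ((¬(d < 2*s + 5 ∨ h = 3*lim - 2)) → (¬(lim ≤ 2*d + 2))).
Check whether ((2*s > -4 ∨ h = 3*lim - 2) → (v ≥ -6 ∧ (¬(lim ≤ 4)))) ∧ ((¬(2*s > -4 ∨ h = 3*lim - 2)) → (¬(lim ≤ 4))) ∧ d = 1 implies it.
Every state satisfying the precondition satisfies the weakest precondition: the implication holds.
Answer: valid


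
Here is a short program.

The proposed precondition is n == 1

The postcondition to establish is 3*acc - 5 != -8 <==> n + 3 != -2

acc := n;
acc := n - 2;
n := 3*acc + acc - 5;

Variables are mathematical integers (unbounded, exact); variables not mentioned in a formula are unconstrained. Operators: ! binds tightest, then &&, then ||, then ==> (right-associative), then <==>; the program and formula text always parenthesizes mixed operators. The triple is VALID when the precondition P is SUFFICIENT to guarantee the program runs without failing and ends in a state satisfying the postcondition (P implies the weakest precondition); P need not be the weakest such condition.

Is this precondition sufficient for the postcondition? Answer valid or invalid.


Working backward. After the program, the postcondition 3*acc - 5 != -8 <==> n + 3 != -2 must hold; in canonical form it is 3*acc != -3 <==> n != -5.
Before n := 3*acc + acc - 5: 3*acc != -3 <==> 4*acc != 0
Before acc := n - 2: 3*n != 3 <==> 4*n != 8
Before acc := n: 3*n != 3 <==> 4*n != 8
The weakest precondition is 3*n != 3 <==> 4*n != 8.
Check whether n == 1 implies it.
Countermodel: at the initial state n = 1, the precondition holds but the weakest precondition fails.
Answer: invalid


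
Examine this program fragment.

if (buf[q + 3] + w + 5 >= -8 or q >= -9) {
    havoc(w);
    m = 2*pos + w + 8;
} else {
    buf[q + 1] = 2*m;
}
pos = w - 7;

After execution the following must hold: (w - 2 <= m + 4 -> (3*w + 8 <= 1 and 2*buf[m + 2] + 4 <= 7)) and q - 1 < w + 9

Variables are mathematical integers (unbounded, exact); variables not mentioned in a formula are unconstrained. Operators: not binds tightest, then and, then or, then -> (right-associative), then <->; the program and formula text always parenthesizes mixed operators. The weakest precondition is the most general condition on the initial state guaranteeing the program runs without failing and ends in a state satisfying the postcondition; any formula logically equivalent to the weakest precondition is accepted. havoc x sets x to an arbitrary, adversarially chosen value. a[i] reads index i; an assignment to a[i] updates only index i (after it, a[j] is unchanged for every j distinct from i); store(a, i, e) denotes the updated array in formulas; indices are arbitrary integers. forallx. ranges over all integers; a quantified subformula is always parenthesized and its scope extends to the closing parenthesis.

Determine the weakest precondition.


Working backward. After the program, the postcondition (w - 2 <= m + 4 -> (3*w + 8 <= 1 and 2*buf[m + 2] + 4 <= 7)) and q - 1 < w + 9 must hold; in canonical form it is (w <= m + 6 -> (3*w <= -7 and 2*buf[m + 2] <= 3)) and q < w + 10.
Before pos := w - 7: (w <= m + 6 -> (3*w <= -7 and 2*buf[m + 2] <= 3)) and q < w + 10
Then branch requires forall w_1. ((2*pos >= -14 -> (3*w_1 <= -7 and 2*buf[2*pos + w_1 + 10] <= 3)) and q < w_1 + 10); else branch requires (w <= m + 6 -> (3*w <= -7 and 2*store(buf, q + 1, 2*m)[m + 2] <= 3)) and q < w + 10.
Before the if: ((buf[q + 3] + w >= -13 or q >= -9) -> (forall w_1. ((2*pos >= -14 -> (3*w_1 <= -7 and 2*buf[2*pos + w_1 + 10] <= 3)) and q < w_1 + 10))) and ((not (buf[q + 3] + w >= -13 or q >= -9)) -> ((w <= m + 6 -> (3*w <= -7 and 2*store(buf, q + 1, 2*m)[m + 2] <= 3)) and q < w + 10))
Answer: WP = ((buf[q + 3] + w >= -13 or q >= -9) -> (forall w_1. ((2*pos >= -14 -> (3*w_1 <= -7 and 2*buf[2*pos + w_1 + 10] <= 3)) and q < w_1 + 10))) and ((not (buf[q + 3] + w >= -13 or q >= -9)) -> ((w <= m + 6 -> (3*w <= -7 and 2*store(buf, q + 1, 2*m)[m + 2] <= 3)) and q < w + 10))


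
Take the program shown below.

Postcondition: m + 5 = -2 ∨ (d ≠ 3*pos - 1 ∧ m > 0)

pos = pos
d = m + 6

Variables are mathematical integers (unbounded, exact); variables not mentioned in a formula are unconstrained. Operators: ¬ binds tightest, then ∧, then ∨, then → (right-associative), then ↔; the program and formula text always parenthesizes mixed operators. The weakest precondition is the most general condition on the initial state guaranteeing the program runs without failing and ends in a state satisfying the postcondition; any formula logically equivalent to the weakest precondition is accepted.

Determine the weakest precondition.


Working backward. After the program, the postcondition m + 5 = -2 ∨ (d ≠ 3*pos - 1 ∧ m > 0) must hold; in canonical form it is m = -7 ∨ (d ≠ 3*pos - 1 ∧ m > 0).
Before d := m + 6: m = -7 ∨ (m ≠ 3*pos - 7 ∧ m > 0)
Before pos := pos: m = -7 ∨ (m ≠ 3*pos - 7 ∧ m > 0)
Answer: WP = m = -7 ∨ (m ≠ 3*pos - 7 ∧ m > 0)


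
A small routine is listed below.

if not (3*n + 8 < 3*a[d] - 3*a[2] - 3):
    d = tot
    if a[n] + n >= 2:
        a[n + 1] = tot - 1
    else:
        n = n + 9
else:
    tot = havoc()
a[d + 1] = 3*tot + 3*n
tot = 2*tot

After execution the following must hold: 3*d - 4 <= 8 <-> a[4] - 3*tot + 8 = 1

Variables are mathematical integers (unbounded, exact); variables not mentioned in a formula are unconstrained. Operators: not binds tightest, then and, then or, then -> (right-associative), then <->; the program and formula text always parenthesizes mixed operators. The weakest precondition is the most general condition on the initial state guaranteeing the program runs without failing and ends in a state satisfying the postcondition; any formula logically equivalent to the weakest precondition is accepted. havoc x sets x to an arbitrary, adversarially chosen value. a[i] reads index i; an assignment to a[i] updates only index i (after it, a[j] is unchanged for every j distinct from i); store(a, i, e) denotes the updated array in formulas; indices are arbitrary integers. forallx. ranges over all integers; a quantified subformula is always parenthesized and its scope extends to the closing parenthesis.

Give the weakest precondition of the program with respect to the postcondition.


Working backward. After the program, the postcondition 3*d - 4 <= 8 <-> a[4] - 3*tot + 8 = 1 must hold; in canonical form it is 3*d <= 12 <-> a[4] = 3*tot - 7.
Before tot := 2*tot: 3*d <= 12 <-> a[4] = 6*tot - 7
Before a[d + 1] := 3*tot + 3*n: 3*d <= 12 <-> store(a, d + 1, 3*n + 3*tot)[4] = 6*tot - 7
Then branch requires (a[n] + n >= 2 -> (3*tot <= 12 <-> store(store(a, n + 1, tot - 1), tot + 1, 3*n + 3*tot)[4] = 6*tot - 7)) and ((not (a[n] + n >= 2)) -> (3*tot <= 12 <-> store(a, tot + 1, 3*n + 3*tot + 27)[4] = 6*tot - 7)); else branch requires forall tot_1. (3*d <= 12 <-> store(a, d + 1, 3*n + 3*tot_1)[4] = 6*tot_1 - 7).
Before the if: ((not (3*a[2] + 3*n < 3*a[d] - 11)) -> ((a[n] + n >= 2 -> (3*tot <= 12 <-> store(store(a, n + 1, tot - 1), tot + 1, 3*n + 3*tot)[4] = 6*tot - 7)) and ((not (a[n] + n >= 2)) -> (3*tot <= 12 <-> store(a, tot + 1, 3*n + 3*tot + 27)[4] = 6*tot - 7)))) and (3*a[2] + 3*n < 3*a[d] - 11 -> (forall tot_1. (3*d <= 12 <-> store(a, d + 1, 3*n + 3*tot_1)[4] = 6*tot_1 - 7)))
Answer: WP = ((not (3*a[2] + 3*n < 3*a[d] - 11)) -> ((a[n] + n >= 2 -> (3*tot <= 12 <-> store(store(a, n + 1, tot - 1), tot + 1, 3*n + 3*tot)[4] = 6*tot - 7)) and ((not (a[n] + n >= 2)) -> (3*tot <= 12 <-> store(a, tot + 1, 3*n + 3*tot + 27)[4] = 6*tot - 7)))) and (3*a[2] + 3*n < 3*a[d] - 11 -> (forall tot_1. (3*d <= 12 <-> store(a, d + 1, 3*n + 3*tot_1)[4] = 6*tot_1 - 7)))


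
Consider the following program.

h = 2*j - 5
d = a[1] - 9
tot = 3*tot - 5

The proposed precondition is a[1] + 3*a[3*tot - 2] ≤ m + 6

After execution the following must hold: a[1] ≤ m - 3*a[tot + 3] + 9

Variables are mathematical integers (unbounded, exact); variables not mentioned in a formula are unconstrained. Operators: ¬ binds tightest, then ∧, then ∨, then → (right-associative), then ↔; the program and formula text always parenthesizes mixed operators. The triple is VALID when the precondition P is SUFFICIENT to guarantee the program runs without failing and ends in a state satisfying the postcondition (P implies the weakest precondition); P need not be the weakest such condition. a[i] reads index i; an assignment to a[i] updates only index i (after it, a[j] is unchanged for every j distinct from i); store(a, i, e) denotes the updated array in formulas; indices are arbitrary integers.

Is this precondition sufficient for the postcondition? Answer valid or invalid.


Working backward. After the program, the postcondition a[1] ≤ m - 3*a[tot + 3] + 9 must hold; in canonical form it is 3*a[tot + 3] + a[1] ≤ m + 9.
Before tot := 3*tot - 5: a[1] + 3*a[3*tot - 2] ≤ m + 9
Before d := a[1] - 9: a[1] + 3*a[3*tot - 2] ≤ m + 9
Before h := 2*j - 5: a[1] + 3*a[3*tot - 2] ≤ m + 9
The weakest precondition is a[1] + 3*a[3*tot - 2] ≤ m + 9.
Check whether a[1] + 3*a[3*tot - 2] ≤ m + 6 implies it.
Every state satisfying the precondition satisfies the weakest precondition: the implication holds.
Answer: valid


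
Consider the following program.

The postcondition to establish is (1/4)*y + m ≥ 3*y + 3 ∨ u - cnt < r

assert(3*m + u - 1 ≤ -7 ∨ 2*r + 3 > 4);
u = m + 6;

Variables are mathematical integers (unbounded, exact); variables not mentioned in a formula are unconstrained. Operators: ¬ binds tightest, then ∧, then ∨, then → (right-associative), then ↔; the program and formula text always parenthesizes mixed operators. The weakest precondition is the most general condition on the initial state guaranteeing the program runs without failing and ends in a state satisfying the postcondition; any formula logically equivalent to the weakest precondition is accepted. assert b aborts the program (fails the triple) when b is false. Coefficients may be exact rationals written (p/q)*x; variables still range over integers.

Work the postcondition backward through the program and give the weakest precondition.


Working backward. After the program, the postcondition (1/4)*y + m ≥ 3*y + 3 ∨ u - cnt < r must hold; in canonical form it is m ≥ (11/4)*y + 3 ∨ u < cnt + r.
Before u := m + 6: m ≥ (11/4)*y + 3 ∨ m < cnt + r - 6
Before assert 3*m + u - 1 ≤ -7 ∨ 2*r + 3 > 4: (3*m + u ≤ -6 ∨ 2*r > 1) ∧ (m ≥ (11/4)*y + 3 ∨ m < cnt + r - 6)
Answer: WP = (3*m + u ≤ -6 ∨ 2*r > 1) ∧ (m ≥ (11/4)*y + 3 ∨ m < cnt + r - 6)


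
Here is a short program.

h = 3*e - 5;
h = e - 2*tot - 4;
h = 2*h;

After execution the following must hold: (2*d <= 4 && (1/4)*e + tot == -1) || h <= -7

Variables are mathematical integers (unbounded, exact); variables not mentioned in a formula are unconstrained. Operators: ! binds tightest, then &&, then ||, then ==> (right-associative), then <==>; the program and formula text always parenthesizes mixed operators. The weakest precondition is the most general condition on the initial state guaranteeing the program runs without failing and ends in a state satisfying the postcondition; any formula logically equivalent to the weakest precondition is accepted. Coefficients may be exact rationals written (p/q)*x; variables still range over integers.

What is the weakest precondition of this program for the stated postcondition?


Working backward. After the program, (2*d <= 4 && (1/4)*e + tot == -1) || h <= -7 must hold.
Before h := 2*h: (2*d <= 4 && (1/4)*e + tot == -1) || 2*h <= -7
Before h := e - 2*tot - 4: (2*d <= 4 && (1/4)*e + tot == -1) || 2*e <= 4*tot + 1
Before h := 3*e - 5: (2*d <= 4 && (1/4)*e + tot == -1) || 2*e <= 4*tot + 1
Answer: WP = (2*d <= 4 && (1/4)*e + tot == -1) || 2*e <= 4*tot + 1


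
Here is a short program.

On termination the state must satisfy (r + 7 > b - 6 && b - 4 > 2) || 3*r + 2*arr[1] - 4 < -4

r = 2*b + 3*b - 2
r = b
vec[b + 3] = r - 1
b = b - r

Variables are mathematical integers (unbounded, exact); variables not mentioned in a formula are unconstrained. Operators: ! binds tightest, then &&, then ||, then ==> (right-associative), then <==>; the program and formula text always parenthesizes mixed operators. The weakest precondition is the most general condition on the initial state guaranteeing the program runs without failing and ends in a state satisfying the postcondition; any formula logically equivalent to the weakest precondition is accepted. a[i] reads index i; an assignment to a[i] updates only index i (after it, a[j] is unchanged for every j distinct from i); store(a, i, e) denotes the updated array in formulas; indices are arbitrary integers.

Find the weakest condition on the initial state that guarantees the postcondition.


Working backward. After the program, the postcondition (r + 7 > b - 6 && b - 4 > 2) || 3*r + 2*arr[1] - 4 < -4 must hold; in canonical form it is (r > b - 13 && b > 6) || 2*arr[1] + 3*r < 0.
Before b := b - r: (2*r > b - 13 && b > r + 6) || 2*arr[1] + 3*r < 0
Before vec[b + 3] := r - 1: (2*r > b - 13 && b > r + 6) || 2*arr[1] + 3*r < 0
Before r := b: 2*arr[1] + 3*b < 0
Before r := 2*b + 3*b - 2: 2*arr[1] + 3*b < 0
Answer: WP = 2*arr[1] + 3*b < 0


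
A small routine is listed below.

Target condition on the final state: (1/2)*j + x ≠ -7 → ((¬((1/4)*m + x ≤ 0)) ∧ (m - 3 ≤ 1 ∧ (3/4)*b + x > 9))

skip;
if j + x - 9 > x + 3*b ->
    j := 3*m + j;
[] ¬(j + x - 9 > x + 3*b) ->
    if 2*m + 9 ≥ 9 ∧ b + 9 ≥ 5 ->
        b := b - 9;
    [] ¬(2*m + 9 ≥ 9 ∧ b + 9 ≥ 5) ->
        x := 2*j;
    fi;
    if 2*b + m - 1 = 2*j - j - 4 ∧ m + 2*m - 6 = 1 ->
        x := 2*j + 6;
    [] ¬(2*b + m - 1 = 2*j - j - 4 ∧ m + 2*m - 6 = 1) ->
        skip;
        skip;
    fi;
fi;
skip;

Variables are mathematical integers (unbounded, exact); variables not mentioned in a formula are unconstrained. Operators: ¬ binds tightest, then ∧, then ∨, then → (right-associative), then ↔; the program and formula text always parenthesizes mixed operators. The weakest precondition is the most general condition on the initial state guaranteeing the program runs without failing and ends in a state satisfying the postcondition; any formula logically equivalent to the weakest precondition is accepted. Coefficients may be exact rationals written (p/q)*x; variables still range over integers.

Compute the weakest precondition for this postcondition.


Working backward. After the program, the postcondition (1/2)*j + x ≠ -7 → ((¬((1/4)*m + x ≤ 0)) ∧ (m - 3 ≤ 1 ∧ (3/4)*b + x > 9)) must hold; in canonical form it is (1/2)*j + x ≠ -7 → ((¬((1/4)*m + x ≤ 0)) ∧ m ≤ 4 ∧ (3/4)*b + x > 9).
Before skip: (1/2)*j + x ≠ -7 → ((¬((1/4)*m + x ≤ 0)) ∧ m ≤ 4 ∧ (3/4)*b + x > 9)
Then branch requires (1/2)*j + (3/2)*m + x ≠ -7 → ((¬((1/4)*m + x ≤ 0)) ∧ m ≤ 4 ∧ (3/4)*b + x > 9); else branch requires ((2*m ≥ 0 ∧ b ≥ -4) → (((2*b + m = j + 15 ∧ 3*m = 7) → ((5/2)*j ≠ -13 → ((¬(2*j + (1/4)*m ≤ -6)) ∧ m ≤ 4 ∧ (3/4)*b + 2*j > 39/4))) ∧ ((¬(2*b + m = j + 15 ∧ 3*m = 7)) → ((1/2)*j + x ≠ -7 → ((¬((1/4)*m + x ≤ 0)) ∧ m ≤ 4 ∧ (3/4)*b + x > 63/4))))) ∧ ((¬(2*m ≥ 0 ∧ b ≥ -4)) → (((2*b + m = j - 3 ∧ 3*m = 7) → ((5/2)*j ≠ -13 → ((¬(2*j + (1/4)*m ≤ -6)) ∧ m ≤ 4 ∧ (3/4)*b + 2*j > 3))) ∧ ((¬(2*b + m = j - 3 ∧ 3*m = 7)) → ((5/2)*j ≠ -7 → ((¬(2*j + (1/4)*m ≤ 0)) ∧ m ≤ 4 ∧ (3/4)*b + 2*j > 9))))).
Before the if: (j > 3*b + 9 → ((1/2)*j + (3/2)*m + x ≠ -7 → ((¬((1/4)*m + x ≤ 0)) ∧ m ≤ 4 ∧ (3/4)*b + x > 9))) ∧ ((¬(j > 3*b + 9)) → (((2*m ≥ 0 ∧ b ≥ -4) → (((2*b + m = j + 15 ∧ 3*m = 7) → ((5/2)*j ≠ -13 → ((¬(2*j + (1/4)*m ≤ -6)) ∧ m ≤ 4 ∧ (3/4)*b + 2*j > 39/4))) ∧ ((¬(2*b + m = j + 15 ∧ 3*m = 7)) → ((1/2)*j + x ≠ -7 → ((¬((1/4)*m + x ≤ 0)) ∧ m ≤ 4 ∧ (3/4)*b + x > 63/4))))) ∧ ((¬(2*m ≥ 0 ∧ b ≥ -4)) → (((2*b + m = j - 3 ∧ 3*m = 7) → ((5/2)*j ≠ -13 → ((¬(2*j + (1/4)*m ≤ -6)) ∧ m ≤ 4 ∧ (3/4)*b + 2*j > 3))) ∧ ((¬(2*b + m = j - 3 ∧ 3*m = 7)) → ((5/2)*j ≠ -7 → ((¬(2*j + (1/4)*m ≤ 0)) ∧ m ≤ 4 ∧ (3/4)*b + 2*j > 9)))))))
Before skip: (j > 3*b + 9 → ((1/2)*j + (3/2)*m + x ≠ -7 → ((¬((1/4)*m + x ≤ 0)) ∧ m ≤ 4 ∧ (3/4)*b + x > 9))) ∧ ((¬(j > 3*b + 9)) → (((2*m ≥ 0 ∧ b ≥ -4) → (((2*b + m = j + 15 ∧ 3*m = 7) → ((5/2)*j ≠ -13 → ((¬(2*j + (1/4)*m ≤ -6)) ∧ m ≤ 4 ∧ (3/4)*b + 2*j > 39/4))) ∧ ((¬(2*b + m = j + 15 ∧ 3*m = 7)) → ((1/2)*j + x ≠ -7 → ((¬((1/4)*m + x ≤ 0)) ∧ m ≤ 4 ∧ (3/4)*b + x > 63/4))))) ∧ ((¬(2*m ≥ 0 ∧ b ≥ -4)) → (((2*b + m = j - 3 ∧ 3*m = 7) → ((5/2)*j ≠ -13 → ((¬(2*j + (1/4)*m ≤ -6)) ∧ m ≤ 4 ∧ (3/4)*b + 2*j > 3))) ∧ ((¬(2*b + m = j - 3 ∧ 3*m = 7)) → ((5/2)*j ≠ -7 → ((¬(2*j + (1/4)*m ≤ 0)) ∧ m ≤ 4 ∧ (3/4)*b + 2*j > 9)))))))
Answer: WP = (j > 3*b + 9 → ((1/2)*j + (3/2)*m + x ≠ -7 → ((¬((1/4)*m + x ≤ 0)) ∧ m ≤ 4 ∧ (3/4)*b + x > 9))) ∧ ((¬(j > 3*b + 9)) → (((2*m ≥ 0 ∧ b ≥ -4) → (((2*b + m = j + 15 ∧ 3*m = 7) → ((5/2)*j ≠ -13 → ((¬(2*j + (1/4)*m ≤ -6)) ∧ m ≤ 4 ∧ (3/4)*b + 2*j > 39/4))) ∧ ((¬(2*b + m = j + 15 ∧ 3*m = 7)) → ((1/2)*j + x ≠ -7 → ((¬((1/4)*m + x ≤ 0)) ∧ m ≤ 4 ∧ (3/4)*b + x > 63/4))))) ∧ ((¬(2*m ≥ 0 ∧ b ≥ -4)) → (((2*b + m = j - 3 ∧ 3*m = 7) → ((5/2)*j ≠ -13 → ((¬(2*j + (1/4)*m ≤ -6)) ∧ m ≤ 4 ∧ (3/4)*b + 2*j > 3))) ∧ ((¬(2*b + m = j - 3 ∧ 3*m = 7)) → ((5/2)*j ≠ -7 → ((¬(2*j + (1/4)*m ≤ 0)) ∧ m ≤ 4 ∧ (3/4)*b + 2*j > 9)))))))
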